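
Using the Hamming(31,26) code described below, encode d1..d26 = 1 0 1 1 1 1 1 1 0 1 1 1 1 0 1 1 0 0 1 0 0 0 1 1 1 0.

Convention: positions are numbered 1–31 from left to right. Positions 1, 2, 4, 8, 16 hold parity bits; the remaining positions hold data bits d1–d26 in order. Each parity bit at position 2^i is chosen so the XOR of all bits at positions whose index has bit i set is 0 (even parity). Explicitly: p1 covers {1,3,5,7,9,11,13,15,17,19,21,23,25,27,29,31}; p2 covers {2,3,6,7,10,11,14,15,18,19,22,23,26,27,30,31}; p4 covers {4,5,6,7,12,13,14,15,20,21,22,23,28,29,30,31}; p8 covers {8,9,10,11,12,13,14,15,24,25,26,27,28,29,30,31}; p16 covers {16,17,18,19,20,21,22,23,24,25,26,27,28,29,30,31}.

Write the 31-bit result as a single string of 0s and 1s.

Place data at non-parity positions: p1 p2 1 p4 0 1 1 p8 1 1 1 1 0 1 1 p16 1 1 0 1 1 0 0 1 0 0 0 1 1 1 0
p1 (pos 1,3,5,7,9,11,13,15,17,19,21,23,25,27,29,31): XOR of data positions = 1⊕0⊕1⊕1⊕1⊕0⊕1⊕1⊕0⊕1⊕0⊕0⊕0⊕1⊕0 = 0
p2 (pos 2,3,6,7,10,11,14,15,18,19,22,23,26,27,30,31): XOR of data positions = 1⊕1⊕1⊕1⊕1⊕1⊕1⊕1⊕0⊕0⊕0⊕0⊕0⊕1⊕0 = 1
p4 (pos 4,5,6,7,12,13,14,15,20,21,22,23,28,29,30,31): XOR of data positions = 0⊕1⊕1⊕1⊕0⊕1⊕1⊕1⊕1⊕0⊕0⊕1⊕1⊕1⊕0 = 0
p8 (pos 8,9,10,11,12,13,14,15,24,25,26,27,28,29,30,31): XOR of data positions = 1⊕1⊕1⊕1⊕0⊕1⊕1⊕1⊕0⊕0⊕0⊕1⊕1⊕1⊕0 = 0
p16 (pos 16,17,18,19,20,21,22,23,24,25,26,27,28,29,30,31): XOR of data positions = 1⊕1⊕0⊕1⊕1⊕0⊕0⊕1⊕0⊕0⊕0⊕1⊕1⊕1⊕0 = 0
Codeword: 0110011011110110110110010001110

0110011011110110110110010001110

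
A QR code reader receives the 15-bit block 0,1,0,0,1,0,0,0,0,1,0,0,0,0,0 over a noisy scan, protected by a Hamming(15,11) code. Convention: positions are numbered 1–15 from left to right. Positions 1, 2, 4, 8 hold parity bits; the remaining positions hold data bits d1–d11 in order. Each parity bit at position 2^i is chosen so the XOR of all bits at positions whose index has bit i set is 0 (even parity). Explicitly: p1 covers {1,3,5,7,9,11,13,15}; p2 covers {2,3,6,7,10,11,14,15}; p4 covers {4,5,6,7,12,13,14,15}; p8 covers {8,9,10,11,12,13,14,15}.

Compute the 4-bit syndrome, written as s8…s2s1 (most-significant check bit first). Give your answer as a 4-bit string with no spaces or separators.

1101

s1 (pos 1,3,5,7,9,11,13,15): 0⊕0⊕1⊕0⊕0⊕0⊕0⊕0 = 1
s2 (pos 2,3,6,7,10,11,14,15): 1⊕0⊕0⊕0⊕1⊕0⊕0⊕0 = 0
s4 (pos 4,5,6,7,12,13,14,15): 0⊕1⊕0⊕0⊕0⊕0⊕0⊕0 = 1
s8 (pos 8,9,10,11,12,13,14,15): 0⊕0⊕1⊕0⊕0⊕0⊕0⊕0 = 1
Syndrome s8…s1 = 1101 → error at position 13.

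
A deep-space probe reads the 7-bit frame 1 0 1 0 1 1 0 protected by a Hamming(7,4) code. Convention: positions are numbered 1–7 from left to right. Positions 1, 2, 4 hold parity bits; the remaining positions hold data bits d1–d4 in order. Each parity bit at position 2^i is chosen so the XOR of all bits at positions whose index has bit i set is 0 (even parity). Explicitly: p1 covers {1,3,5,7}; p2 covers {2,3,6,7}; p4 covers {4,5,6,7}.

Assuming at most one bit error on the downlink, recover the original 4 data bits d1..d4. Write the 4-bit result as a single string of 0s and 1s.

s1 (pos 1,3,5,7): 1⊕1⊕1⊕0 = 1
s2 (pos 2,3,6,7): 0⊕1⊕1⊕0 = 0
s4 (pos 4,5,6,7): 0⊕1⊕1⊕0 = 0
Syndrome s4…s1 = 001 → error at position 1.
Flip position 1: 1010110 → 0010110
Read data bits from positions 3,5,6,7: 1110

1110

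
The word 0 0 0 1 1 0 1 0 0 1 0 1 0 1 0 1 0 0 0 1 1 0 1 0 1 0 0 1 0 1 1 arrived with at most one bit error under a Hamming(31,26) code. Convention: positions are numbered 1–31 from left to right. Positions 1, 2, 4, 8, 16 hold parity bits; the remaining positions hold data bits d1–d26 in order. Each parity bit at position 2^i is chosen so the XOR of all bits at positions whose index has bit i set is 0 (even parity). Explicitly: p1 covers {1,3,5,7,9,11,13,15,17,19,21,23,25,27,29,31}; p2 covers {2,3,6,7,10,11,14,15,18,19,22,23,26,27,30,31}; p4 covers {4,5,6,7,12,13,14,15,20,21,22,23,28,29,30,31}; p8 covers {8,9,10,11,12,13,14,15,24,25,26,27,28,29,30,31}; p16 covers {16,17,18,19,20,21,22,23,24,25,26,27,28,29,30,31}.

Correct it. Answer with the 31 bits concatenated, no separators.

0001101001000101000110101001011

s1 (pos 1,3,5,7,9,11,13,15,17,19,21,23,25,27,29,31): 0⊕0⊕1⊕1⊕0⊕0⊕0⊕0⊕0⊕0⊕1⊕1⊕1⊕0⊕0⊕1 = 0
s2 (pos 2,3,6,7,10,11,14,15,18,19,22,23,26,27,30,31): 0⊕0⊕0⊕1⊕1⊕0⊕1⊕0⊕0⊕0⊕0⊕1⊕0⊕0⊕1⊕1 = 0
s4 (pos 4,5,6,7,12,13,14,15,20,21,22,23,28,29,30,31): 1⊕1⊕0⊕1⊕1⊕0⊕1⊕0⊕1⊕1⊕0⊕1⊕1⊕0⊕1⊕1 = 1
s8 (pos 8,9,10,11,12,13,14,15,24,25,26,27,28,29,30,31): 0⊕0⊕1⊕0⊕1⊕0⊕1⊕0⊕0⊕1⊕0⊕0⊕1⊕0⊕1⊕1 = 1
s16 (pos 16,17,18,19,20,21,22,23,24,25,26,27,28,29,30,31): 1⊕0⊕0⊕0⊕1⊕1⊕0⊕1⊕0⊕1⊕0⊕0⊕1⊕0⊕1⊕1 = 0
Syndrome s16…s1 = 01100 → error at position 12.
Flip position 12: 0001101001010101000110101001011 → 0001101001000101000110101001011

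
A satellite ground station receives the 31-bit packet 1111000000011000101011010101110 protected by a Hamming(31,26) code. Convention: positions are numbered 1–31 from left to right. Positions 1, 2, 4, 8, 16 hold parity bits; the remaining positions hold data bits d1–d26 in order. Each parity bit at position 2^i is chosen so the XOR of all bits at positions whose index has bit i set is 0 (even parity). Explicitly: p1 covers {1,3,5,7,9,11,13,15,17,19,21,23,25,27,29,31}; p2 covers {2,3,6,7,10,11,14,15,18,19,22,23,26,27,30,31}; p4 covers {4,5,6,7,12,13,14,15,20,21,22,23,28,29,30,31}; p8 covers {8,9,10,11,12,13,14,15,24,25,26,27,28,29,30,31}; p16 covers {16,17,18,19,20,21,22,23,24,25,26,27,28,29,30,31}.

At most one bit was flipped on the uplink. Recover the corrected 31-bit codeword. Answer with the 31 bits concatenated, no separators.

1111000000011000101011011101110

s1 (pos 1,3,5,7,9,11,13,15,17,19,21,23,25,27,29,31): 1⊕1⊕0⊕0⊕0⊕0⊕1⊕0⊕1⊕1⊕1⊕0⊕0⊕0⊕1⊕0 = 1
s2 (pos 2,3,6,7,10,11,14,15,18,19,22,23,26,27,30,31): 1⊕1⊕0⊕0⊕0⊕0⊕0⊕0⊕0⊕1⊕1⊕0⊕1⊕0⊕1⊕0 = 0
s4 (pos 4,5,6,7,12,13,14,15,20,21,22,23,28,29,30,31): 1⊕0⊕0⊕0⊕1⊕1⊕0⊕0⊕0⊕1⊕1⊕0⊕1⊕1⊕1⊕0 = 0
s8 (pos 8,9,10,11,12,13,14,15,24,25,26,27,28,29,30,31): 0⊕0⊕0⊕0⊕1⊕1⊕0⊕0⊕1⊕0⊕1⊕0⊕1⊕1⊕1⊕0 = 1
s16 (pos 16,17,18,19,20,21,22,23,24,25,26,27,28,29,30,31): 0⊕1⊕0⊕1⊕0⊕1⊕1⊕0⊕1⊕0⊕1⊕0⊕1⊕1⊕1⊕0 = 1
Syndrome s16…s1 = 11001 → error at position 25.
Flip position 25: 1111000000011000101011010101110 → 1111000000011000101011011101110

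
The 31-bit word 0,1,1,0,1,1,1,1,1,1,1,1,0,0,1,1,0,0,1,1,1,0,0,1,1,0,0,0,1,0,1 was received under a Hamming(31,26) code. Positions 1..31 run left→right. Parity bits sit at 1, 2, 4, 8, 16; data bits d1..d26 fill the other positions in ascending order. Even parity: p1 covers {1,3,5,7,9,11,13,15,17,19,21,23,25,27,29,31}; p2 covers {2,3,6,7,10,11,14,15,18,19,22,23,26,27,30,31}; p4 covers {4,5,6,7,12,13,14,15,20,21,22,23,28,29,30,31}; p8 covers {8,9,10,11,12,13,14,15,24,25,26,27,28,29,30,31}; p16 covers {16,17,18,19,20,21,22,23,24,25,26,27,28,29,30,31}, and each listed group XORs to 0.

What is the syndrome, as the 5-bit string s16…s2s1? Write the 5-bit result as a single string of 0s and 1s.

00111

s1 (pos 1,3,5,7,9,11,13,15,17,19,21,23,25,27,29,31): 0⊕1⊕1⊕1⊕1⊕1⊕0⊕1⊕0⊕1⊕1⊕0⊕1⊕0⊕1⊕1 = 1
s2 (pos 2,3,6,7,10,11,14,15,18,19,22,23,26,27,30,31): 1⊕1⊕1⊕1⊕1⊕1⊕0⊕1⊕0⊕1⊕0⊕0⊕0⊕0⊕0⊕1 = 1
s4 (pos 4,5,6,7,12,13,14,15,20,21,22,23,28,29,30,31): 0⊕1⊕1⊕1⊕1⊕0⊕0⊕1⊕1⊕1⊕0⊕0⊕0⊕1⊕0⊕1 = 1
s8 (pos 8,9,10,11,12,13,14,15,24,25,26,27,28,29,30,31): 1⊕1⊕1⊕1⊕1⊕0⊕0⊕1⊕1⊕1⊕0⊕0⊕0⊕1⊕0⊕1 = 0
s16 (pos 16,17,18,19,20,21,22,23,24,25,26,27,28,29,30,31): 1⊕0⊕0⊕1⊕1⊕1⊕0⊕0⊕1⊕1⊕0⊕0⊕0⊕1⊕0⊕1 = 0
Syndrome s16…s1 = 00111 → error at position 7.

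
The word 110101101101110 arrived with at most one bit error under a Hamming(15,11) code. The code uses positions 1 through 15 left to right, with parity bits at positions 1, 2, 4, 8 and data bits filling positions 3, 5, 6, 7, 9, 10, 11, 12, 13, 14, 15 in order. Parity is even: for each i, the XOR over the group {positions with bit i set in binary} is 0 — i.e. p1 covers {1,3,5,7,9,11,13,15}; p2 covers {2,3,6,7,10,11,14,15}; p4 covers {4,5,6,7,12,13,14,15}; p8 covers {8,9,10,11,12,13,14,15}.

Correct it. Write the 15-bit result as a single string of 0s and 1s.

s1 (pos 1,3,5,7,9,11,13,15): 1⊕0⊕0⊕1⊕1⊕0⊕1⊕0 = 0
s2 (pos 2,3,6,7,10,11,14,15): 1⊕0⊕1⊕1⊕1⊕0⊕1⊕0 = 1
s4 (pos 4,5,6,7,12,13,14,15): 1⊕0⊕1⊕1⊕1⊕1⊕1⊕0 = 0
s8 (pos 8,9,10,11,12,13,14,15): 0⊕1⊕1⊕0⊕1⊕1⊕1⊕0 = 1
Syndrome s8…s1 = 1010 → error at position 10.
Flip position 10: 110101101101110 → 110101101001110

110101101001110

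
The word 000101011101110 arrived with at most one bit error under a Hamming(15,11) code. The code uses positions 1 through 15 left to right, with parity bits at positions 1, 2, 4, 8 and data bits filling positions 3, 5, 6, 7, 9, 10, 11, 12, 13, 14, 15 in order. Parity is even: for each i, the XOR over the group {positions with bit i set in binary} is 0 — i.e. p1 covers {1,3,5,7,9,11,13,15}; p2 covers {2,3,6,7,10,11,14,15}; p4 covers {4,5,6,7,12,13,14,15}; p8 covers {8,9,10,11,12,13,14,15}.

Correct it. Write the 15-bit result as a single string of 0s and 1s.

000100011101110

s1 (pos 1,3,5,7,9,11,13,15): 0⊕0⊕0⊕0⊕1⊕0⊕1⊕0 = 0
s2 (pos 2,3,6,7,10,11,14,15): 0⊕0⊕1⊕0⊕1⊕0⊕1⊕0 = 1
s4 (pos 4,5,6,7,12,13,14,15): 1⊕0⊕1⊕0⊕1⊕1⊕1⊕0 = 1
s8 (pos 8,9,10,11,12,13,14,15): 1⊕1⊕1⊕0⊕1⊕1⊕1⊕0 = 0
Syndrome s8…s1 = 0110 → error at position 6.
Flip position 6: 000101011101110 → 000100011101110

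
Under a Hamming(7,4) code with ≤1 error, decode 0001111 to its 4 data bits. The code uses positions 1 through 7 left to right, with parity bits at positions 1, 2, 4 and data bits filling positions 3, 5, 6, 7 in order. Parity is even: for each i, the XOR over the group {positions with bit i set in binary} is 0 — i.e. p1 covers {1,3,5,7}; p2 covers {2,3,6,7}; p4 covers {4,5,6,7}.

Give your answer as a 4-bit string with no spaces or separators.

s1 (pos 1,3,5,7): 0⊕0⊕1⊕1 = 0
s2 (pos 2,3,6,7): 0⊕0⊕1⊕1 = 0
s4 (pos 4,5,6,7): 1⊕1⊕1⊕1 = 0
Syndrome s4…s1 = 000 → no error.
Read data bits from positions 3,5,6,7: 0111

0111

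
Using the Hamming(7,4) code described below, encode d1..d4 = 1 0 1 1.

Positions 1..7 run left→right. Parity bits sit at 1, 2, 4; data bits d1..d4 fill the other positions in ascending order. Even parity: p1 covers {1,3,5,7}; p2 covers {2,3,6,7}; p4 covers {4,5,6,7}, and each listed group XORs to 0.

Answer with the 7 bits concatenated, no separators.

Place data at non-parity positions: p1 p2 1 p4 0 1 1
p1 (pos 1,3,5,7): XOR of data positions = 1⊕0⊕1 = 0
p2 (pos 2,3,6,7): XOR of data positions = 1⊕1⊕1 = 1
p4 (pos 4,5,6,7): XOR of data positions = 0⊕1⊕1 = 0
Codeword: 0110011

0110011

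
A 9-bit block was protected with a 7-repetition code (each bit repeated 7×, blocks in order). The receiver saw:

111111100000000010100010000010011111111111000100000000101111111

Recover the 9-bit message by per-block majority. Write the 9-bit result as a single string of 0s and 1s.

Block 1 (1111111): 7 ones → 1
Block 2 (0000000): 0 ones → 0
Block 3 (0010100): 2 ones → 0
Block 4 (0100000): 1 one → 0
Block 5 (1001111): 5 ones → 1
Block 6 (1111111): 7 ones → 1
Block 7 (0001000): 1 one → 0
Block 8 (0000010): 1 one → 0
Block 9 (1111111): 7 ones → 1

100011001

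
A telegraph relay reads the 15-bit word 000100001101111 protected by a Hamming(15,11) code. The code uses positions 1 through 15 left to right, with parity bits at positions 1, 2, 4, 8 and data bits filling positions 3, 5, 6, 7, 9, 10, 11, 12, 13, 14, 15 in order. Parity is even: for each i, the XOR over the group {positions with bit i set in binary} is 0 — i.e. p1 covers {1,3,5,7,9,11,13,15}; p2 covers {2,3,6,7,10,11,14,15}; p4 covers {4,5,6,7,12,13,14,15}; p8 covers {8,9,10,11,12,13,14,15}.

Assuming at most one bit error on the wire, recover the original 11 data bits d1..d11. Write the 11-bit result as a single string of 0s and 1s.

s1 (pos 1,3,5,7,9,11,13,15): 0⊕0⊕0⊕0⊕1⊕0⊕1⊕1 = 1
s2 (pos 2,3,6,7,10,11,14,15): 0⊕0⊕0⊕0⊕1⊕0⊕1⊕1 = 1
s4 (pos 4,5,6,7,12,13,14,15): 1⊕0⊕0⊕0⊕1⊕1⊕1⊕1 = 1
s8 (pos 8,9,10,11,12,13,14,15): 0⊕1⊕1⊕0⊕1⊕1⊕1⊕1 = 0
Syndrome s8…s1 = 0111 → error at position 7.
Flip position 7: 000100001101111 → 000100101101111
Read data bits from positions 3,5,6,7,9,10,11,12,13,14,15: 00011101111

00011101111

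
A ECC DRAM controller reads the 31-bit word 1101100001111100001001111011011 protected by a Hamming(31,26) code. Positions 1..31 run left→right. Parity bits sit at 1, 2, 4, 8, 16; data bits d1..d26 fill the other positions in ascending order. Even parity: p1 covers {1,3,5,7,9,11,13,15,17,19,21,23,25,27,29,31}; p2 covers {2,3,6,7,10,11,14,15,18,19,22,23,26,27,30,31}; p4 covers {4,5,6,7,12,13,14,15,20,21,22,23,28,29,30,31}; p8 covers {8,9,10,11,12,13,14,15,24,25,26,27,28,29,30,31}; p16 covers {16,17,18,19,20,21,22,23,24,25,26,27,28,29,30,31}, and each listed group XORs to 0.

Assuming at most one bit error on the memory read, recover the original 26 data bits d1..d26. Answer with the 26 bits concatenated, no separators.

01000111110001001110011011

s1 (pos 1,3,5,7,9,11,13,15,17,19,21,23,25,27,29,31): 1⊕0⊕1⊕0⊕0⊕1⊕1⊕0⊕0⊕1⊕0⊕1⊕1⊕1⊕0⊕1 = 1
s2 (pos 2,3,6,7,10,11,14,15,18,19,22,23,26,27,30,31): 1⊕0⊕0⊕0⊕1⊕1⊕1⊕0⊕0⊕1⊕1⊕1⊕0⊕1⊕1⊕1 = 0
s4 (pos 4,5,6,7,12,13,14,15,20,21,22,23,28,29,30,31): 1⊕1⊕0⊕0⊕1⊕1⊕1⊕0⊕0⊕0⊕1⊕1⊕1⊕0⊕1⊕1 = 0
s8 (pos 8,9,10,11,12,13,14,15,24,25,26,27,28,29,30,31): 0⊕0⊕1⊕1⊕1⊕1⊕1⊕0⊕1⊕1⊕0⊕1⊕1⊕0⊕1⊕1 = 1
s16 (pos 16,17,18,19,20,21,22,23,24,25,26,27,28,29,30,31): 0⊕0⊕0⊕1⊕0⊕0⊕1⊕1⊕1⊕1⊕0⊕1⊕1⊕0⊕1⊕1 = 1
Syndrome s16…s1 = 11001 → error at position 25.
Flip position 25: 1101100001111100001001111011011 → 1101100001111100001001110011011
Read data bits from positions 3,5,6,7,9,10,11,12,13,14,15,17,18,19,20,21,22,23,24,25,26,27,28,29,30,31: 01000111110001001110011011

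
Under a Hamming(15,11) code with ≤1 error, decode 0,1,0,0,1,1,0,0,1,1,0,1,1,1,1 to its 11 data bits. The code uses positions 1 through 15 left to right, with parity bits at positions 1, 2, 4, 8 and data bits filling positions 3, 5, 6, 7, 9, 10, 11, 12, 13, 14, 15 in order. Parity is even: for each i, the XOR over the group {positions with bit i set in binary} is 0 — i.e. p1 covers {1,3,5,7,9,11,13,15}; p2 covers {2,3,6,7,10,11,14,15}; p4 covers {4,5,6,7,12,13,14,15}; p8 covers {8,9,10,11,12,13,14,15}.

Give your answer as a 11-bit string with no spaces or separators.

s1 (pos 1,3,5,7,9,11,13,15): 0⊕0⊕1⊕0⊕1⊕0⊕1⊕1 = 0
s2 (pos 2,3,6,7,10,11,14,15): 1⊕0⊕1⊕0⊕1⊕0⊕1⊕1 = 1
s4 (pos 4,5,6,7,12,13,14,15): 0⊕1⊕1⊕0⊕1⊕1⊕1⊕1 = 0
s8 (pos 8,9,10,11,12,13,14,15): 0⊕1⊕1⊕0⊕1⊕1⊕1⊕1 = 0
Syndrome s8…s1 = 0010 → error at position 2.
Flip position 2: 010011001101111 → 000011001101111
Read data bits from positions 3,5,6,7,9,10,11,12,13,14,15: 01101101111

01101101111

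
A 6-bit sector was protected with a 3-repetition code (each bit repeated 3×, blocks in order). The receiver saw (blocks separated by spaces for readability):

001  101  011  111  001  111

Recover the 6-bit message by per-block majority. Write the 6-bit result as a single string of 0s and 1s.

Block 1 (001): 1 one → 0
Block 2 (101): 2 ones → 1
Block 3 (011): 2 ones → 1
Block 4 (111): 3 ones → 1
Block 5 (001): 1 one → 0
Block 6 (111): 3 ones → 1

011101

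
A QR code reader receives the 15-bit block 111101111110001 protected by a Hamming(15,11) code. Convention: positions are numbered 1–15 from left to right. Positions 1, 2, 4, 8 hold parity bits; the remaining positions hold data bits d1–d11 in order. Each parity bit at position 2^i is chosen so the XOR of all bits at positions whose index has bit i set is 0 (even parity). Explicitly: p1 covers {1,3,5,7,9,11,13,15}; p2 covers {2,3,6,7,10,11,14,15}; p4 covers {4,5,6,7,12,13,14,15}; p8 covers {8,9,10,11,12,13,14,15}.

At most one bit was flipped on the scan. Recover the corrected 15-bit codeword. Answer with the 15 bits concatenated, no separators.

s1 (pos 1,3,5,7,9,11,13,15): 1⊕1⊕0⊕1⊕1⊕1⊕0⊕1 = 0
s2 (pos 2,3,6,7,10,11,14,15): 1⊕1⊕1⊕1⊕1⊕1⊕0⊕1 = 1
s4 (pos 4,5,6,7,12,13,14,15): 1⊕0⊕1⊕1⊕0⊕0⊕0⊕1 = 0
s8 (pos 8,9,10,11,12,13,14,15): 1⊕1⊕1⊕1⊕0⊕0⊕0⊕1 = 1
Syndrome s8…s1 = 1010 → error at position 10.
Flip position 10: 111101111110001 → 111101111010001

111101111010001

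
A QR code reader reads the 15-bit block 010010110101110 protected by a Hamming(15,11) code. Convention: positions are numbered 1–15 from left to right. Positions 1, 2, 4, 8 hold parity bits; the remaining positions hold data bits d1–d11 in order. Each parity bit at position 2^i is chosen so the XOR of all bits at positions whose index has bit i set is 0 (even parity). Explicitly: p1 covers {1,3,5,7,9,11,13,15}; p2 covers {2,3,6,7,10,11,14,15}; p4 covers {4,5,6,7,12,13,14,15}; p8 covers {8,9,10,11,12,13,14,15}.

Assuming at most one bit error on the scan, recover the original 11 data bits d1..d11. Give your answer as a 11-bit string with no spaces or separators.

s1 (pos 1,3,5,7,9,11,13,15): 0⊕0⊕1⊕1⊕0⊕0⊕1⊕0 = 1
s2 (pos 2,3,6,7,10,11,14,15): 1⊕0⊕0⊕1⊕1⊕0⊕1⊕0 = 0
s4 (pos 4,5,6,7,12,13,14,15): 0⊕1⊕0⊕1⊕1⊕1⊕1⊕0 = 1
s8 (pos 8,9,10,11,12,13,14,15): 1⊕0⊕1⊕0⊕1⊕1⊕1⊕0 = 1
Syndrome s8…s1 = 1101 → error at position 13.
Flip position 13: 010010110101110 → 010010110101010
Read data bits from positions 3,5,6,7,9,10,11,12,13,14,15: 01010101010

01010101010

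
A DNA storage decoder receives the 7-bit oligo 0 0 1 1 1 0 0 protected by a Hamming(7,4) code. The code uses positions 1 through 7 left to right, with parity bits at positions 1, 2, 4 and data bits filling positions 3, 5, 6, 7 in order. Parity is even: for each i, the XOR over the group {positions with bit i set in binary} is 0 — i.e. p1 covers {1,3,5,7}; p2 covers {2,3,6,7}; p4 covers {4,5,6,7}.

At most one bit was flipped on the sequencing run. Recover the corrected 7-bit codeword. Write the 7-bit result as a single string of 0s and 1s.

s1 (pos 1,3,5,7): 0⊕1⊕1⊕0 = 0
s2 (pos 2,3,6,7): 0⊕1⊕0⊕0 = 1
s4 (pos 4,5,6,7): 1⊕1⊕0⊕0 = 0
Syndrome s4…s1 = 010 → error at position 2.
Flip position 2: 0011100 → 0111100

0111100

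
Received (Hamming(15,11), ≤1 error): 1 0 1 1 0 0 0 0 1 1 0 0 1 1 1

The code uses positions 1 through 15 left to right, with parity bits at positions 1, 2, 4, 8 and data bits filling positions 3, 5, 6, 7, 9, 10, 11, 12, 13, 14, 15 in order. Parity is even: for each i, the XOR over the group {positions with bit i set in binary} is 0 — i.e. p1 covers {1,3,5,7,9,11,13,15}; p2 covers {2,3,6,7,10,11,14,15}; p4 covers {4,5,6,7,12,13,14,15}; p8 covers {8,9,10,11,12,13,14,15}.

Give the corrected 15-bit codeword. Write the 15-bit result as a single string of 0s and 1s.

s1 (pos 1,3,5,7,9,11,13,15): 1⊕1⊕0⊕0⊕1⊕0⊕1⊕1 = 1
s2 (pos 2,3,6,7,10,11,14,15): 0⊕1⊕0⊕0⊕1⊕0⊕1⊕1 = 0
s4 (pos 4,5,6,7,12,13,14,15): 1⊕0⊕0⊕0⊕0⊕1⊕1⊕1 = 0
s8 (pos 8,9,10,11,12,13,14,15): 0⊕1⊕1⊕0⊕0⊕1⊕1⊕1 = 1
Syndrome s8…s1 = 1001 → error at position 9.
Flip position 9: 101100001100111 → 101100000100111

101100000100111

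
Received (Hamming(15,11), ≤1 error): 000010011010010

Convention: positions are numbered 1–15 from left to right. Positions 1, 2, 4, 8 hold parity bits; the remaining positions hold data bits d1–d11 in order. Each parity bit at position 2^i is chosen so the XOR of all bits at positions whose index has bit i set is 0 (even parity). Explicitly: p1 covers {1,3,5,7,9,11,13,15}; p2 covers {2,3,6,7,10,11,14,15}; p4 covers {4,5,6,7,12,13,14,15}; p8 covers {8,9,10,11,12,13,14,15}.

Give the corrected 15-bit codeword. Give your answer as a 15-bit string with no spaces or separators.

s1 (pos 1,3,5,7,9,11,13,15): 0⊕0⊕1⊕0⊕1⊕1⊕0⊕0 = 1
s2 (pos 2,3,6,7,10,11,14,15): 0⊕0⊕0⊕0⊕0⊕1⊕1⊕0 = 0
s4 (pos 4,5,6,7,12,13,14,15): 0⊕1⊕0⊕0⊕0⊕0⊕1⊕0 = 0
s8 (pos 8,9,10,11,12,13,14,15): 1⊕1⊕0⊕1⊕0⊕0⊕1⊕0 = 0
Syndrome s8…s1 = 0001 → error at position 1.
Flip position 1: 000010011010010 → 100010011010010

100010011010010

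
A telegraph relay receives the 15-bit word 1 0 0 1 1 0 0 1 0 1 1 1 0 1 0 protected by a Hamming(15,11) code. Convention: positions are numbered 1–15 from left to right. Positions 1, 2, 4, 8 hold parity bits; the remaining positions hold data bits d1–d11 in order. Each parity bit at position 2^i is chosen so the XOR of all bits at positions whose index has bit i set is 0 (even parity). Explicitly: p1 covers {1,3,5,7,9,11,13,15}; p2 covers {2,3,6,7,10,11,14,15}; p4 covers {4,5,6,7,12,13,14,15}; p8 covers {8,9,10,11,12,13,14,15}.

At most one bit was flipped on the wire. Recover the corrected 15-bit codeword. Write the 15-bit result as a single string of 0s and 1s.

100110010101010

s1 (pos 1,3,5,7,9,11,13,15): 1⊕0⊕1⊕0⊕0⊕1⊕0⊕0 = 1
s2 (pos 2,3,6,7,10,11,14,15): 0⊕0⊕0⊕0⊕1⊕1⊕1⊕0 = 1
s4 (pos 4,5,6,7,12,13,14,15): 1⊕1⊕0⊕0⊕1⊕0⊕1⊕0 = 0
s8 (pos 8,9,10,11,12,13,14,15): 1⊕0⊕1⊕1⊕1⊕0⊕1⊕0 = 1
Syndrome s8…s1 = 1011 → error at position 11.
Flip position 11: 100110010111010 → 100110010101010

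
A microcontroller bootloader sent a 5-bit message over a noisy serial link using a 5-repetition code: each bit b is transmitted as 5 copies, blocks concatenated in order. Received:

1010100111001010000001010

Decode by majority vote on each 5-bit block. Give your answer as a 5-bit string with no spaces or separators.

Block 1 (10101): 3 ones → 1
Block 2 (00111): 3 ones → 1
Block 3 (00101): 2 ones → 0
Block 4 (00000): 0 ones → 0
Block 5 (01010): 2 ones → 0

11000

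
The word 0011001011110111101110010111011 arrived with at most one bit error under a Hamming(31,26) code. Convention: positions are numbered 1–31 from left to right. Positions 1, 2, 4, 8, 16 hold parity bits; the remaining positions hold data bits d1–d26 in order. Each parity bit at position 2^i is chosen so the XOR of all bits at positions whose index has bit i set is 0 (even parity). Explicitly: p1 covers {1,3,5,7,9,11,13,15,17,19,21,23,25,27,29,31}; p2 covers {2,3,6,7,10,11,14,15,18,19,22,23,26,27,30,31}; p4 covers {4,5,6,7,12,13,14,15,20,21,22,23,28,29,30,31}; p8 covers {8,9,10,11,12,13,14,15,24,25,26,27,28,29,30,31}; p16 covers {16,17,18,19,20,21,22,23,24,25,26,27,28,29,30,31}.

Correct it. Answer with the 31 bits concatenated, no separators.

0011001011110111111110010111011

s1 (pos 1,3,5,7,9,11,13,15,17,19,21,23,25,27,29,31): 0⊕1⊕0⊕1⊕1⊕1⊕0⊕1⊕1⊕1⊕1⊕0⊕0⊕1⊕0⊕1 = 0
s2 (pos 2,3,6,7,10,11,14,15,18,19,22,23,26,27,30,31): 0⊕1⊕0⊕1⊕1⊕1⊕1⊕1⊕0⊕1⊕0⊕0⊕1⊕1⊕1⊕1 = 1
s4 (pos 4,5,6,7,12,13,14,15,20,21,22,23,28,29,30,31): 1⊕0⊕0⊕1⊕1⊕0⊕1⊕1⊕1⊕1⊕0⊕0⊕1⊕0⊕1⊕1 = 0
s8 (pos 8,9,10,11,12,13,14,15,24,25,26,27,28,29,30,31): 0⊕1⊕1⊕1⊕1⊕0⊕1⊕1⊕1⊕0⊕1⊕1⊕1⊕0⊕1⊕1 = 0
s16 (pos 16,17,18,19,20,21,22,23,24,25,26,27,28,29,30,31): 1⊕1⊕0⊕1⊕1⊕1⊕0⊕0⊕1⊕0⊕1⊕1⊕1⊕0⊕1⊕1 = 1
Syndrome s16…s1 = 10010 → error at position 18.
Flip position 18: 0011001011110111101110010111011 → 0011001011110111111110010111011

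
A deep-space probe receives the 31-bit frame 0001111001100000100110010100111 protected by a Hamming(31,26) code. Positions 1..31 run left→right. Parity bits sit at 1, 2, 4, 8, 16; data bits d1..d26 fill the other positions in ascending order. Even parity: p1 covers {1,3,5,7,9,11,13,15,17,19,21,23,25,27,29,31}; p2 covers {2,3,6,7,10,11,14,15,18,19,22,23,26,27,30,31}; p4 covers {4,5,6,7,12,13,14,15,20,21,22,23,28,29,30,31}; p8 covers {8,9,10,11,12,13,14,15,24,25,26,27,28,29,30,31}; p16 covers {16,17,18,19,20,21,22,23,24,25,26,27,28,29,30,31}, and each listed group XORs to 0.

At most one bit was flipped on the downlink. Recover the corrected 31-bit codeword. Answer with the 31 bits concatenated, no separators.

s1 (pos 1,3,5,7,9,11,13,15,17,19,21,23,25,27,29,31): 0⊕0⊕1⊕1⊕0⊕1⊕0⊕0⊕1⊕0⊕1⊕0⊕0⊕0⊕1⊕1 = 1
s2 (pos 2,3,6,7,10,11,14,15,18,19,22,23,26,27,30,31): 0⊕0⊕1⊕1⊕1⊕1⊕0⊕0⊕0⊕0⊕0⊕0⊕1⊕0⊕1⊕1 = 1
s4 (pos 4,5,6,7,12,13,14,15,20,21,22,23,28,29,30,31): 1⊕1⊕1⊕1⊕0⊕0⊕0⊕0⊕1⊕1⊕0⊕0⊕0⊕1⊕1⊕1 = 1
s8 (pos 8,9,10,11,12,13,14,15,24,25,26,27,28,29,30,31): 0⊕0⊕1⊕1⊕0⊕0⊕0⊕0⊕1⊕0⊕1⊕0⊕0⊕1⊕1⊕1 = 1
s16 (pos 16,17,18,19,20,21,22,23,24,25,26,27,28,29,30,31): 0⊕1⊕0⊕0⊕1⊕1⊕0⊕0⊕1⊕0⊕1⊕0⊕0⊕1⊕1⊕1 = 0
Syndrome s16…s1 = 01111 → error at position 15.
Flip position 15: 0001111001100000100110010100111 → 0001111001100010100110010100111

0001111001100010100110010100111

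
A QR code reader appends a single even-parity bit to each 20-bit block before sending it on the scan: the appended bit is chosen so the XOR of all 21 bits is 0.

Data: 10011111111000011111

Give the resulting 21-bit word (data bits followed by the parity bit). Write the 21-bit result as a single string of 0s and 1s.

100111111110000111110

XOR of the 20 data bits: 1⊕0⊕0⊕1⊕1⊕1⊕1⊕1⊕1⊕1⊕1⊕0⊕0⊕0⊕0⊕1⊕1⊕1⊕1⊕1 = 0
Parity bit = 0 (so all 21 bits XOR to 0).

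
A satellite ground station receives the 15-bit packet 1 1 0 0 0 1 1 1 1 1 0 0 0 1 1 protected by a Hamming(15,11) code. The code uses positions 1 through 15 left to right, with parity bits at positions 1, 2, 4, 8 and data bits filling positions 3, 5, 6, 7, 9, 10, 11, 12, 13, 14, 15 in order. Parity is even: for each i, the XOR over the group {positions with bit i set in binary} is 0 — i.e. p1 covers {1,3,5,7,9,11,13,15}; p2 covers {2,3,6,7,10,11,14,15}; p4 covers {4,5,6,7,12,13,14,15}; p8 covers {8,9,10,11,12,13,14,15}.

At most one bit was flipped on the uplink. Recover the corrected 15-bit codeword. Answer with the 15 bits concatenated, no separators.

s1 (pos 1,3,5,7,9,11,13,15): 1⊕0⊕0⊕1⊕1⊕0⊕0⊕1 = 0
s2 (pos 2,3,6,7,10,11,14,15): 1⊕0⊕1⊕1⊕1⊕0⊕1⊕1 = 0
s4 (pos 4,5,6,7,12,13,14,15): 0⊕0⊕1⊕1⊕0⊕0⊕1⊕1 = 0
s8 (pos 8,9,10,11,12,13,14,15): 1⊕1⊕1⊕0⊕0⊕0⊕1⊕1 = 1
Syndrome s8…s1 = 1000 → error at position 8.
Flip position 8: 110001111100011 → 110001101100011

110001101100011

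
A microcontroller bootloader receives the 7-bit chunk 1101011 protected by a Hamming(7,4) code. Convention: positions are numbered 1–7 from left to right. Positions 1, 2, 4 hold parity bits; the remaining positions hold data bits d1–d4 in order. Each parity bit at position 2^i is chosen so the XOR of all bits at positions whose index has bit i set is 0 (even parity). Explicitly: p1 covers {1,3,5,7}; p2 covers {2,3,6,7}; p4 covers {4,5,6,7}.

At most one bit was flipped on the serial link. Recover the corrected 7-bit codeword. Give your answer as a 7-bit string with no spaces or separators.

1101001

s1 (pos 1,3,5,7): 1⊕0⊕0⊕1 = 0
s2 (pos 2,3,6,7): 1⊕0⊕1⊕1 = 1
s4 (pos 4,5,6,7): 1⊕0⊕1⊕1 = 1
Syndrome s4…s1 = 110 → error at position 6.
Flip position 6: 1101011 → 1101001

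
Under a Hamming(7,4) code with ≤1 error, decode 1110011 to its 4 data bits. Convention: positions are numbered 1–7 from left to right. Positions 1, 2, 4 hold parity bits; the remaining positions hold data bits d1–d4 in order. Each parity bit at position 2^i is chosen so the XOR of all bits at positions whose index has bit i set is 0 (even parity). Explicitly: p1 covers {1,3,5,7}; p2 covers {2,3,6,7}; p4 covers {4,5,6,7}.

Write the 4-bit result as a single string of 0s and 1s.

1011

s1 (pos 1,3,5,7): 1⊕1⊕0⊕1 = 1
s2 (pos 2,3,6,7): 1⊕1⊕1⊕1 = 0
s4 (pos 4,5,6,7): 0⊕0⊕1⊕1 = 0
Syndrome s4…s1 = 001 → error at position 1.
Flip position 1: 1110011 → 0110011
Read data bits from positions 3,5,6,7: 1011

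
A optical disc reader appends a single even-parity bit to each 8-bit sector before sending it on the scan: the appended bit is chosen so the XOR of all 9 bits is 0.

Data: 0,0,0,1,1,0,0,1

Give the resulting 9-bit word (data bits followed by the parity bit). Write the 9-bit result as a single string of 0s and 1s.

000110011

XOR of the 8 data bits: 0⊕0⊕0⊕1⊕1⊕0⊕0⊕1 = 1
Parity bit = 1 (so all 9 bits XOR to 0).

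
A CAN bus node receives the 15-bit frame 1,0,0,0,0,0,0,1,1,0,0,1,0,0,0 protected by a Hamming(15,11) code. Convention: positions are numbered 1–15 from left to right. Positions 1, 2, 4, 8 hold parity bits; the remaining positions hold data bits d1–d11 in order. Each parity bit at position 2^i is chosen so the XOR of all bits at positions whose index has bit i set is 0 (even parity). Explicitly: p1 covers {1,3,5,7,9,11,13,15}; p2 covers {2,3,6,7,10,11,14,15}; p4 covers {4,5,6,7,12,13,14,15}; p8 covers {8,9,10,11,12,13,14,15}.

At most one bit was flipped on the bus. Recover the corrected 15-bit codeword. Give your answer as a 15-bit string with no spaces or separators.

s1 (pos 1,3,5,7,9,11,13,15): 1⊕0⊕0⊕0⊕1⊕0⊕0⊕0 = 0
s2 (pos 2,3,6,7,10,11,14,15): 0⊕0⊕0⊕0⊕0⊕0⊕0⊕0 = 0
s4 (pos 4,5,6,7,12,13,14,15): 0⊕0⊕0⊕0⊕1⊕0⊕0⊕0 = 1
s8 (pos 8,9,10,11,12,13,14,15): 1⊕1⊕0⊕0⊕1⊕0⊕0⊕0 = 1
Syndrome s8…s1 = 1100 → error at position 12.
Flip position 12: 100000011001000 → 100000011000000

100000011000000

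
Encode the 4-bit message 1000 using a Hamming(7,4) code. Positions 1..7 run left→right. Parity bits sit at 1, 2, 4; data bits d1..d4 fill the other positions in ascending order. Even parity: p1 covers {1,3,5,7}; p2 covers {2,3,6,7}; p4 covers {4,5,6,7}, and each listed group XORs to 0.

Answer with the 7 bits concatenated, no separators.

1110000

Place data at non-parity positions: p1 p2 1 p4 0 0 0
p1 (pos 1,3,5,7): XOR of data positions = 1⊕0⊕0 = 1
p2 (pos 2,3,6,7): XOR of data positions = 1⊕0⊕0 = 1
p4 (pos 4,5,6,7): XOR of data positions = 0⊕0⊕0 = 0
Codeword: 1110000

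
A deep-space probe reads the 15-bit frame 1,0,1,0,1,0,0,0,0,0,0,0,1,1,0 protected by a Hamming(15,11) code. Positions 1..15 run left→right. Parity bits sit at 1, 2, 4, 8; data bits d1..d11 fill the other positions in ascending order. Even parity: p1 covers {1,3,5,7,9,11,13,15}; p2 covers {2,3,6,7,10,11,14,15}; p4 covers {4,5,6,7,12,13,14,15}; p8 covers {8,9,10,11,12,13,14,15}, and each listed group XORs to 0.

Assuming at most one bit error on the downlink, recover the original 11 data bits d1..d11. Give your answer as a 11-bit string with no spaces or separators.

s1 (pos 1,3,5,7,9,11,13,15): 1⊕1⊕1⊕0⊕0⊕0⊕1⊕0 = 0
s2 (pos 2,3,6,7,10,11,14,15): 0⊕1⊕0⊕0⊕0⊕0⊕1⊕0 = 0
s4 (pos 4,5,6,7,12,13,14,15): 0⊕1⊕0⊕0⊕0⊕1⊕1⊕0 = 1
s8 (pos 8,9,10,11,12,13,14,15): 0⊕0⊕0⊕0⊕0⊕1⊕1⊕0 = 0
Syndrome s8…s1 = 0100 → error at position 4.
Flip position 4: 101010000000110 → 101110000000110
Read data bits from positions 3,5,6,7,9,10,11,12,13,14,15: 11000000110

11000000110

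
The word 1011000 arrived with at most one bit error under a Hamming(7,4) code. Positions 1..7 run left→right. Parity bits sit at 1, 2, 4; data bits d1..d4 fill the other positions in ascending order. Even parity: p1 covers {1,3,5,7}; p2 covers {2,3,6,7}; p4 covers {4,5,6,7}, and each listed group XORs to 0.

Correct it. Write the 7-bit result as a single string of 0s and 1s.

1011010

s1 (pos 1,3,5,7): 1⊕1⊕0⊕0 = 0
s2 (pos 2,3,6,7): 0⊕1⊕0⊕0 = 1
s4 (pos 4,5,6,7): 1⊕0⊕0⊕0 = 1
Syndrome s4…s1 = 110 → error at position 6.
Flip position 6: 1011000 → 1011010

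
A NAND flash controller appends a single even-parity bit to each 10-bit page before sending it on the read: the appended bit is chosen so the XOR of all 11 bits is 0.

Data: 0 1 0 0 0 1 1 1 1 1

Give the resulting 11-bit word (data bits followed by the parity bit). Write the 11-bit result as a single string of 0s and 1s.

XOR of the 10 data bits: 0⊕1⊕0⊕0⊕0⊕1⊕1⊕1⊕1⊕1 = 0
Parity bit = 0 (so all 11 bits XOR to 0).

01000111110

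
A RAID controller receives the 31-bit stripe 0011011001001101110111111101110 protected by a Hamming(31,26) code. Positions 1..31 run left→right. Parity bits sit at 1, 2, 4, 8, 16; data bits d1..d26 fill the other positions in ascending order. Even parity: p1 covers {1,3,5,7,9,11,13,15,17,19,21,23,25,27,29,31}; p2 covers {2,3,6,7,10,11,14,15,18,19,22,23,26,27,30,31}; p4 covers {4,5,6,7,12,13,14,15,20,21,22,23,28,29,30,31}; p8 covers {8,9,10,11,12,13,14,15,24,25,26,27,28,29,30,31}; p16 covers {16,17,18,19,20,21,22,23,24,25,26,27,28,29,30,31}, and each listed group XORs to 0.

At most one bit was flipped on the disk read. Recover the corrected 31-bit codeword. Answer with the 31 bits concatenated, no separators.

0011011001001101110111101101110

s1 (pos 1,3,5,7,9,11,13,15,17,19,21,23,25,27,29,31): 0⊕1⊕0⊕1⊕0⊕0⊕1⊕0⊕1⊕0⊕1⊕1⊕1⊕0⊕1⊕0 = 0
s2 (pos 2,3,6,7,10,11,14,15,18,19,22,23,26,27,30,31): 0⊕1⊕1⊕1⊕1⊕0⊕1⊕0⊕1⊕0⊕1⊕1⊕1⊕0⊕1⊕0 = 0
s4 (pos 4,5,6,7,12,13,14,15,20,21,22,23,28,29,30,31): 1⊕0⊕1⊕1⊕0⊕1⊕1⊕0⊕1⊕1⊕1⊕1⊕1⊕1⊕1⊕0 = 0
s8 (pos 8,9,10,11,12,13,14,15,24,25,26,27,28,29,30,31): 0⊕0⊕1⊕0⊕0⊕1⊕1⊕0⊕1⊕1⊕1⊕0⊕1⊕1⊕1⊕0 = 1
s16 (pos 16,17,18,19,20,21,22,23,24,25,26,27,28,29,30,31): 1⊕1⊕1⊕0⊕1⊕1⊕1⊕1⊕1⊕1⊕1⊕0⊕1⊕1⊕1⊕0 = 1
Syndrome s16…s1 = 11000 → error at position 24.
Flip position 24: 0011011001001101110111111101110 → 0011011001001101110111101101110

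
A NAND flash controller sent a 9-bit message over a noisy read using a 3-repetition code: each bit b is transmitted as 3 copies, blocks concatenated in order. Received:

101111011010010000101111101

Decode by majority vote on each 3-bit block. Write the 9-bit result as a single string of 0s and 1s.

Block 1 (101): 2 ones → 1
Block 2 (111): 3 ones → 1
Block 3 (011): 2 ones → 1
Block 4 (010): 1 one → 0
Block 5 (010): 1 one → 0
Block 6 (000): 0 ones → 0
Block 7 (101): 2 ones → 1
Block 8 (111): 3 ones → 1
Block 9 (101): 2 ones → 1

111000111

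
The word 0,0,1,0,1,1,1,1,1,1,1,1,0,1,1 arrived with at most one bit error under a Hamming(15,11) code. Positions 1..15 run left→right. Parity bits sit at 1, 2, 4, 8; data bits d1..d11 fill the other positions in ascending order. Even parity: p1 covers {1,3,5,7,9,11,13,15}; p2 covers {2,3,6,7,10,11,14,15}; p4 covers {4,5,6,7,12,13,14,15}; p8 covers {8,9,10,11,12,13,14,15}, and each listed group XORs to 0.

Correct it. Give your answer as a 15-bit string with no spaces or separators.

s1 (pos 1,3,5,7,9,11,13,15): 0⊕1⊕1⊕1⊕1⊕1⊕0⊕1 = 0
s2 (pos 2,3,6,7,10,11,14,15): 0⊕1⊕1⊕1⊕1⊕1⊕1⊕1 = 1
s4 (pos 4,5,6,7,12,13,14,15): 0⊕1⊕1⊕1⊕1⊕0⊕1⊕1 = 0
s8 (pos 8,9,10,11,12,13,14,15): 1⊕1⊕1⊕1⊕1⊕0⊕1⊕1 = 1
Syndrome s8…s1 = 1010 → error at position 10.
Flip position 10: 001011111111011 → 001011111011011

001011111011011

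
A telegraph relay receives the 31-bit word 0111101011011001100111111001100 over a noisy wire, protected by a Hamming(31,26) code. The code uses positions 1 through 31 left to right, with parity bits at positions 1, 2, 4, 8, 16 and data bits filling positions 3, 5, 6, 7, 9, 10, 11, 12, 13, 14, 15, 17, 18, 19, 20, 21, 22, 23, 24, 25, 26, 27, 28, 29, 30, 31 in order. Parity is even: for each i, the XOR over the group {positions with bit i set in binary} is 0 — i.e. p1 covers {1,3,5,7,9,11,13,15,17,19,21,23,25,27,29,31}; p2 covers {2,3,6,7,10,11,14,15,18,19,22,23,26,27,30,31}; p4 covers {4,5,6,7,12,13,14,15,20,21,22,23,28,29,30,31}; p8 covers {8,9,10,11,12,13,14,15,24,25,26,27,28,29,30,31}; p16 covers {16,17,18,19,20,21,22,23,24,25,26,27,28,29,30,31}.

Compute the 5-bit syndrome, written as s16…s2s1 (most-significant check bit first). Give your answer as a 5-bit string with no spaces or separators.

00100

s1 (pos 1,3,5,7,9,11,13,15,17,19,21,23,25,27,29,31): 0⊕1⊕1⊕1⊕1⊕0⊕1⊕0⊕1⊕0⊕1⊕1⊕1⊕0⊕1⊕0 = 0
s2 (pos 2,3,6,7,10,11,14,15,18,19,22,23,26,27,30,31): 1⊕1⊕0⊕1⊕1⊕0⊕0⊕0⊕0⊕0⊕1⊕1⊕0⊕0⊕0⊕0 = 0
s4 (pos 4,5,6,7,12,13,14,15,20,21,22,23,28,29,30,31): 1⊕1⊕0⊕1⊕1⊕1⊕0⊕0⊕1⊕1⊕1⊕1⊕1⊕1⊕0⊕0 = 1
s8 (pos 8,9,10,11,12,13,14,15,24,25,26,27,28,29,30,31): 0⊕1⊕1⊕0⊕1⊕1⊕0⊕0⊕1⊕1⊕0⊕0⊕1⊕1⊕0⊕0 = 0
s16 (pos 16,17,18,19,20,21,22,23,24,25,26,27,28,29,30,31): 1⊕1⊕0⊕0⊕1⊕1⊕1⊕1⊕1⊕1⊕0⊕0⊕1⊕1⊕0⊕0 = 0
Syndrome s16…s1 = 00100 → error at position 4.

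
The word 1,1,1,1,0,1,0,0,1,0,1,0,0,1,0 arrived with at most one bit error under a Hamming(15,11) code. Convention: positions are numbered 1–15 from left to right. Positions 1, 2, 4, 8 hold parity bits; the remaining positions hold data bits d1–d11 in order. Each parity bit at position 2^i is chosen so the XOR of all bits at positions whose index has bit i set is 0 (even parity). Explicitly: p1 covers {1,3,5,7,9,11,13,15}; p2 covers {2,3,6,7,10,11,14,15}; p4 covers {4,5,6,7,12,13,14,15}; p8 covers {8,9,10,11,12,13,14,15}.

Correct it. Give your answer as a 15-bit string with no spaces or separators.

111101001010000

s1 (pos 1,3,5,7,9,11,13,15): 1⊕1⊕0⊕0⊕1⊕1⊕0⊕0 = 0
s2 (pos 2,3,6,7,10,11,14,15): 1⊕1⊕1⊕0⊕0⊕1⊕1⊕0 = 1
s4 (pos 4,5,6,7,12,13,14,15): 1⊕0⊕1⊕0⊕0⊕0⊕1⊕0 = 1
s8 (pos 8,9,10,11,12,13,14,15): 0⊕1⊕0⊕1⊕0⊕0⊕1⊕0 = 1
Syndrome s8…s1 = 1110 → error at position 14.
Flip position 14: 111101001010010 → 111101001010000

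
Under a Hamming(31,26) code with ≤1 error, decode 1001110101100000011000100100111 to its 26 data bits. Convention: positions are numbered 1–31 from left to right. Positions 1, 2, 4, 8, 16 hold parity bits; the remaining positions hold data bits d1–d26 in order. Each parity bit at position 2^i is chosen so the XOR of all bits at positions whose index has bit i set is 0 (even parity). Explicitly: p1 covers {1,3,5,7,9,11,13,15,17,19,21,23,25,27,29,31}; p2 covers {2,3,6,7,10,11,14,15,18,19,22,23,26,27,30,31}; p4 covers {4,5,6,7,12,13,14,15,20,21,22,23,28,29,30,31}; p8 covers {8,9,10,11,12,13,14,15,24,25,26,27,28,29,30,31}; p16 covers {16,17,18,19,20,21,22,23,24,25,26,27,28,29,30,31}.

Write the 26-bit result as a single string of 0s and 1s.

01100110000011000100100110

s1 (pos 1,3,5,7,9,11,13,15,17,19,21,23,25,27,29,31): 1⊕0⊕1⊕0⊕0⊕1⊕0⊕0⊕0⊕1⊕0⊕1⊕0⊕0⊕1⊕1 = 1
s2 (pos 2,3,6,7,10,11,14,15,18,19,22,23,26,27,30,31): 0⊕0⊕1⊕0⊕1⊕1⊕0⊕0⊕1⊕1⊕0⊕1⊕1⊕0⊕1⊕1 = 1
s4 (pos 4,5,6,7,12,13,14,15,20,21,22,23,28,29,30,31): 1⊕1⊕1⊕0⊕0⊕0⊕0⊕0⊕0⊕0⊕0⊕1⊕0⊕1⊕1⊕1 = 1
s8 (pos 8,9,10,11,12,13,14,15,24,25,26,27,28,29,30,31): 1⊕0⊕1⊕1⊕0⊕0⊕0⊕0⊕0⊕0⊕1⊕0⊕0⊕1⊕1⊕1 = 1
s16 (pos 16,17,18,19,20,21,22,23,24,25,26,27,28,29,30,31): 0⊕0⊕1⊕1⊕0⊕0⊕0⊕1⊕0⊕0⊕1⊕0⊕0⊕1⊕1⊕1 = 1
Syndrome s16…s1 = 11111 → error at position 31.
Flip position 31: 1001110101100000011000100100111 → 1001110101100000011000100100110
Read data bits from positions 3,5,6,7,9,10,11,12,13,14,15,17,18,19,20,21,22,23,24,25,26,27,28,29,30,31: 01100110000011000100100110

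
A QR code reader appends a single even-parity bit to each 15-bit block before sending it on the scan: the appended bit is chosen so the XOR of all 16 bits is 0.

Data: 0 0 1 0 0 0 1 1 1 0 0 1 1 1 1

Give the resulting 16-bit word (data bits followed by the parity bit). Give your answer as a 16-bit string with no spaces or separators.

0010001110011110

XOR of the 15 data bits: 0⊕0⊕1⊕0⊕0⊕0⊕1⊕1⊕1⊕0⊕0⊕1⊕1⊕1⊕1 = 0
Parity bit = 0 (so all 16 bits XOR to 0).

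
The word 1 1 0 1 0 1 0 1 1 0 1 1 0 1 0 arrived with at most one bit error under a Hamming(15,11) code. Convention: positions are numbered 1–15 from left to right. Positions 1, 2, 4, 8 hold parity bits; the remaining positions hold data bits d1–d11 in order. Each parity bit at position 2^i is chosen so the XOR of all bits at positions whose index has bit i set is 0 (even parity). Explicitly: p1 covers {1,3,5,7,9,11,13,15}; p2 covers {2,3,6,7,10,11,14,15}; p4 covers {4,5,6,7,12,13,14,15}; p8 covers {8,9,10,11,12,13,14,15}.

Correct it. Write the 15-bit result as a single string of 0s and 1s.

110101010011010

s1 (pos 1,3,5,7,9,11,13,15): 1⊕0⊕0⊕0⊕1⊕1⊕0⊕0 = 1
s2 (pos 2,3,6,7,10,11,14,15): 1⊕0⊕1⊕0⊕0⊕1⊕1⊕0 = 0
s4 (pos 4,5,6,7,12,13,14,15): 1⊕0⊕1⊕0⊕1⊕0⊕1⊕0 = 0
s8 (pos 8,9,10,11,12,13,14,15): 1⊕1⊕0⊕1⊕1⊕0⊕1⊕0 = 1
Syndrome s8…s1 = 1001 → error at position 9.
Flip position 9: 110101011011010 → 110101010011010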